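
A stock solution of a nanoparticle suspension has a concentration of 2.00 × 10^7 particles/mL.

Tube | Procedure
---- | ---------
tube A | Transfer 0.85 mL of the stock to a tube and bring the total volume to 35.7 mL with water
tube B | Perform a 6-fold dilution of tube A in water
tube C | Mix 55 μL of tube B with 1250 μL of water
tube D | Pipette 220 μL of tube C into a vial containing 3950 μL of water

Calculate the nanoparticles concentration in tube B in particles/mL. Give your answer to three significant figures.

7.94 × 10^4 particles/mL

Step 1: 0.85 mL brought to 35.7 mL → factor 35.7/0.85 = 42
Step 2: 6-fold → factor 6
Dilution factor through tube B = 42 × 6 = 252
[tube B] = 2.00 × 10^7 particles/mL / 252 = 7.94 × 10^4 particles/mL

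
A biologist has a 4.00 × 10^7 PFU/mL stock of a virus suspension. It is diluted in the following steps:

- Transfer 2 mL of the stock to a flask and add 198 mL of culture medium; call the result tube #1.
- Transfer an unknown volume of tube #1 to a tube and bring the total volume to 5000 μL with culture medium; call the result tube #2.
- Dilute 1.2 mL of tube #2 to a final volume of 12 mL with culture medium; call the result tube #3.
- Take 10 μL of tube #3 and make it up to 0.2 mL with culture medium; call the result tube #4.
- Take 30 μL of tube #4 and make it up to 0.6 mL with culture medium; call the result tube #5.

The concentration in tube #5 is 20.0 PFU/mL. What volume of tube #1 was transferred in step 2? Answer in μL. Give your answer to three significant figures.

Step 1: 2 mL + 198 mL = 200 mL total → factor 200/2 = 100
Step 2: v brought to 5000 μL → factor = 5000 μL/v
Step 3: 1.2 mL brought to 12 mL → factor 12/1.2 = 10
Step 4: 10 μL brought to 0.2 mL → factor 200/10 = 20
Step 5: 30 μL brought to 0.6 mL → factor 600/30 = 20
Product of known-step factors = 4 × 10^5
Overall factor = 4.00 × 10^7 PFU/mL / (20.0 PFU/mL) = 2 × 10^6
Step-2 factor = 2 × 10^6 / 4 × 10^5 = 5
v = 5000 μL / 5 = 1.00 × 10^3 μL

1.00 × 10^3 μL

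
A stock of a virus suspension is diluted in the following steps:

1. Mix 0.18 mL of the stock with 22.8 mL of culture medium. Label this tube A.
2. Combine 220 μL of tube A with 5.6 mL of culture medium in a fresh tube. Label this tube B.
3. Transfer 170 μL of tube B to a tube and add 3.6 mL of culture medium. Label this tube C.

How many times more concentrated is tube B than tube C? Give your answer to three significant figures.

Step 1: 0.18 mL + 22.8 mL = 22.98 mL total → factor 22.98/0.18 = 127.67
Step 2: 220 μL + 5.6 mL = 5820 μL total → factor 5820/220 = 26.455
Step 3: 170 μL + 3.6 mL = 3770 μL total → factor 3770/170 = 22.176
Dilution factor to tube B = 3377.4; to tube C = 74898
[tube B]/[tube C] = (factor to tube C)/(factor to tube B) = 74898/3377.4 = 22.2

22.2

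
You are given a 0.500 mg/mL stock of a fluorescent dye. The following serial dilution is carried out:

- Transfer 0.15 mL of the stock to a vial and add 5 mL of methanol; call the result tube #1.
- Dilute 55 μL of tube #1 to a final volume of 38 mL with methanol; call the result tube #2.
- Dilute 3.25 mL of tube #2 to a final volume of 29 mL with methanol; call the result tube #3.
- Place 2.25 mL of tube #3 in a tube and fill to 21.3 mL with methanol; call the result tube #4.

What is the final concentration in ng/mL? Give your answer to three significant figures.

Step 1: 0.15 mL + 5 mL = 5.15 mL total → factor 5.15/0.15 = 34.333
Step 2: 55 μL brought to 38 mL → factor 38000/55 = 690.91
Step 3: 3.25 mL brought to 29 mL → factor 29/3.25 = 8.9231
Step 4: 2.25 mL brought to 21.3 mL → factor 21.3/2.25 = 9.4667
Overall dilution factor = 34.333 × 690.91 × 8.9231 × 9.4667 = 2.0038 × 10^6
Final = 0.500 mg/mL / 2.0038 × 10^6 = 2.495 × 10^-7 mg/mL = 0.250 ng/mL

0.250 ng/mL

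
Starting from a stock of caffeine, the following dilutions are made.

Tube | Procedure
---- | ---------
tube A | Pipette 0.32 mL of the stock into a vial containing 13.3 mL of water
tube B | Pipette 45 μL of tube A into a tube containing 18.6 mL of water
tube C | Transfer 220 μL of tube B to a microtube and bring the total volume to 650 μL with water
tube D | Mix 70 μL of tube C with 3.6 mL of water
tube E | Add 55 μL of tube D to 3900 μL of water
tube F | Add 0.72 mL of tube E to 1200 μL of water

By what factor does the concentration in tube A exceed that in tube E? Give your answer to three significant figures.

4.62 × 10^6

Step 1: 0.32 mL + 13.3 mL = 13.62 mL total → factor 13.62/0.32 = 42.562
Step 2: 45 μL + 18.6 mL = 18645 μL total → factor 18645/45 = 414.33
Step 3: 220 μL brought to 650 μL → factor 650/220 = 2.9545
Step 4: 70 μL + 3.6 mL = 3670 μL total → factor 3670/70 = 52.429
Step 5: 55 μL + 3900 μL = 3955 μL total → factor 3955/55 = 71.909
Dilution factor to tube A = 42.562; to tube E = 1.9644 × 10^8
[tube A]/[tube E] = (factor to tube E)/(factor to tube A) = 1.9644 × 10^8/42.562 = 4.62 × 10^6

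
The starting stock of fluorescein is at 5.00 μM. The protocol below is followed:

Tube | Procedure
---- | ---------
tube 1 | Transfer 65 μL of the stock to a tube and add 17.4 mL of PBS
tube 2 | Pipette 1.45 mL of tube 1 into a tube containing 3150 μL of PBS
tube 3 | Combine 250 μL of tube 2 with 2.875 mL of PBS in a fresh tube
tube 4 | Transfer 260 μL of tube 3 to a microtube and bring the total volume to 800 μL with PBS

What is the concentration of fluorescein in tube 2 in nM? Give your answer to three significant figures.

Step 1: 65 μL + 17.4 mL = 17465 μL total → factor 17465/65 = 268.69
Step 2: 1.45 mL + 3150 μL = 4.6 mL total → factor 4.6/1.45 = 3.1724
Dilution factor through tube 2 = 268.69 × 3.1724 = 852.4
[tube 2] = 5.00 μM / 852.4 = 0.005866 μM = 5.87 nM

5.87 nM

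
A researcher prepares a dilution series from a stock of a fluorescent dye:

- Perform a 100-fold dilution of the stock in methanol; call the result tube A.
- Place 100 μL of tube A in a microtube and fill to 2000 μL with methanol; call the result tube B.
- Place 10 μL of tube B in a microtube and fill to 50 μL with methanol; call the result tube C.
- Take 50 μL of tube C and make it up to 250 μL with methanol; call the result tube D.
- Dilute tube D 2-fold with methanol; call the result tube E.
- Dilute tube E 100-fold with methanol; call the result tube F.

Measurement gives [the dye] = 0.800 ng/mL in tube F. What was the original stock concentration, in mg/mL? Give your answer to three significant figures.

Step 1: 100-fold → factor 100
Step 2: 100 μL brought to 2000 μL → factor 2000/100 = 20
Step 3: 10 μL brought to 50 μL → factor 50/10 = 5
Step 4: 50 μL brought to 250 μL → factor 250/50 = 5
Step 5: 2-fold → factor 2
Step 6: 100-fold → factor 100
Overall dilution factor = 100 × 20 × 5 × 5 × 2 × 100 = 1 × 10^7
Stock = 0.800 ng/mL × 1 × 10^7 = 8.000 × 10^6 ng/mL = 8.00 mg/mL

8.00 mg/mL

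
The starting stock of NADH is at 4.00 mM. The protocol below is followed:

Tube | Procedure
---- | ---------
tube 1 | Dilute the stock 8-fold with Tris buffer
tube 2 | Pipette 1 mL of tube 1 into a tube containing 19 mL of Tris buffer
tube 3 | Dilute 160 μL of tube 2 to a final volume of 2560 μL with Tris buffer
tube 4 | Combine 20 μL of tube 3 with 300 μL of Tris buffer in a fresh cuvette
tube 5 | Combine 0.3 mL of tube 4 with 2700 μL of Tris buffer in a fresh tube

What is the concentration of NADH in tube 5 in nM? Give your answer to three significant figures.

Step 1: 8-fold → factor 8
Step 2: 1 mL + 19 mL = 20 mL total → factor 20/1 = 20
Step 3: 160 μL brought to 2560 μL → factor 2560/160 = 16
Step 4: 20 μL + 300 μL = 320 μL total → factor 320/20 = 16
Step 5: 0.3 mL + 2700 μL = 3 mL total → factor 3/0.3 = 10
Overall dilution factor = 8 × 20 × 16 × 16 × 10 = 4.096 × 10^5
Final = 4.00 mM / 4.096 × 10^5 = 9.766 × 10^-6 mM = 9.77 nM

9.77 nM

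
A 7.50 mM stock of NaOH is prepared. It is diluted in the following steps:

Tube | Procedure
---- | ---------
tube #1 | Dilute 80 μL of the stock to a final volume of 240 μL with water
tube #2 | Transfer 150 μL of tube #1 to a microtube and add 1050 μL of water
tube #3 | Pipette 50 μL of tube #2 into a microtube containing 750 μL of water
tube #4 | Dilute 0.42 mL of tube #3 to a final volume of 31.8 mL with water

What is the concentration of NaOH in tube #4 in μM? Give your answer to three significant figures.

Step 1: 80 μL brought to 240 μL → factor 240/80 = 3
Step 2: 150 μL + 1050 μL = 1200 μL total → factor 1200/150 = 8
Step 3: 50 μL + 750 μL = 800 μL total → factor 800/50 = 16
Step 4: 0.42 mL brought to 31.8 mL → factor 31.8/0.42 = 75.714
Overall dilution factor = 3 × 8 × 16 × 75.714 = 29074
Final = 7.50 mM / 29074 = 0.0002580 mM = 0.258 μM

0.258 μM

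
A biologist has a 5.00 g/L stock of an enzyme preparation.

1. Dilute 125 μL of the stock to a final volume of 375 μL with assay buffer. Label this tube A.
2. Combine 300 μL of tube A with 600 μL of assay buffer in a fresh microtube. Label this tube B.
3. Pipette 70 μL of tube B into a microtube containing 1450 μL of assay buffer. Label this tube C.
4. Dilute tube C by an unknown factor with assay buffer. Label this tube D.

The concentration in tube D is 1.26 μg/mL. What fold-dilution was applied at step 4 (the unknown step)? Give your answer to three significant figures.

Step 1: 125 μL brought to 375 μL → factor 375/125 = 3
Step 2: 300 μL + 600 μL = 900 μL total → factor 900/300 = 3
Step 3: 70 μL + 1450 μL = 1520 μL total → factor 1520/70 = 21.714
Step 4: unknown factor x
Product of known-step factors = 195.43
Overall factor = 5.00 g/L / (1.26 μg/mL) = 3968.3
x = 3968.3 / 195.43 = 20.3

20.3-fold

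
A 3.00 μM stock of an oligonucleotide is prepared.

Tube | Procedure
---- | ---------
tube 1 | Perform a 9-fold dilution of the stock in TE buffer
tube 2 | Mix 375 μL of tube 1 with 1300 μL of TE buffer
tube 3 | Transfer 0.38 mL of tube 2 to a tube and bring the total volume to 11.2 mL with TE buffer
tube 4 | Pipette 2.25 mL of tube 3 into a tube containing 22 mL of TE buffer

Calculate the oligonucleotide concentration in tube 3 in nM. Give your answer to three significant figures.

2.53 nM

Step 1: 9-fold → factor 9
Step 2: 375 μL + 1300 μL = 1675 μL total → factor 1675/375 = 4.4667
Step 3: 0.38 mL brought to 11.2 mL → factor 11.2/0.38 = 29.474
Dilution factor through tube 3 = 9 × 4.4667 × 29.474 = 1184.8
[tube 3] = 3.00 μM / 1184.8 = 0.002532 μM = 2.53 nM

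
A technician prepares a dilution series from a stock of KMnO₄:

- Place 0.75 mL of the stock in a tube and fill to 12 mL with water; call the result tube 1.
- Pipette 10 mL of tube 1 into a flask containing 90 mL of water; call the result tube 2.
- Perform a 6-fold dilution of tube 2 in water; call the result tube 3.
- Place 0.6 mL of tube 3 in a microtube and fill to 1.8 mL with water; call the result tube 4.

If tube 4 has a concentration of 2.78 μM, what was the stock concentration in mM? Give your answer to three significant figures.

8.01 mM

Step 1: 0.75 mL brought to 12 mL → factor 12/0.75 = 16
Step 2: 10 mL + 90 mL = 100 mL total → factor 100/10 = 10
Step 3: 6-fold → factor 6
Step 4: 0.6 mL brought to 1.8 mL → factor 1.8/0.6 = 3
Overall dilution factor = 16 × 10 × 6 × 3 = 2880
Stock = 2.78 μM × 2880 = 8006 μM = 8.01 mM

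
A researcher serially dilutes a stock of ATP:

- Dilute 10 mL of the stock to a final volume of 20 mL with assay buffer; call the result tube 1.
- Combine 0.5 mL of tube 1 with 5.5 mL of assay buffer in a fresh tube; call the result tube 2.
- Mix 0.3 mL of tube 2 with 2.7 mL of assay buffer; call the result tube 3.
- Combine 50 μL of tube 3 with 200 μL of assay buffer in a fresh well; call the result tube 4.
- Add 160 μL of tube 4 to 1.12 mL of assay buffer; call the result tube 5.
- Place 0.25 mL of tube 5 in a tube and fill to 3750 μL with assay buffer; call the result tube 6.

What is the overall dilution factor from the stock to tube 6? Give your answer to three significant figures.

1.44 × 10^5

Step 1: 10 mL brought to 20 mL → factor 20/10 = 2
Step 2: 0.5 mL + 5.5 mL = 6 mL total → factor 6/0.5 = 12
Step 3: 0.3 mL + 2.7 mL = 3 mL total → factor 3/0.3 = 10
Step 4: 50 μL + 200 μL = 250 μL total → factor 250/50 = 5
Step 5: 160 μL + 1.12 mL = 1280 μL total → factor 1280/160 = 8
Step 6: 0.25 mL brought to 3750 μL → factor 3.75/0.25 = 15
Overall dilution factor = 2 × 12 × 10 × 5 × 8 × 15 = 1.44 × 10^5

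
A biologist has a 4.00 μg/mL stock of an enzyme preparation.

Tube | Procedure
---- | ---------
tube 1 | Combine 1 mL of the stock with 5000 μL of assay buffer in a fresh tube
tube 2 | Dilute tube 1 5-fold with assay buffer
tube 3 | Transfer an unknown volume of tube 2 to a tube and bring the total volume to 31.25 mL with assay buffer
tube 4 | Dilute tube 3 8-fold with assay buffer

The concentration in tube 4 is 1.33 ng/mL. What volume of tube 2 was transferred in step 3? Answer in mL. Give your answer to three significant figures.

Step 1: 1 mL + 5000 μL = 6 mL total → factor 6/1 = 6
Step 2: 5-fold → factor 5
Step 3: v brought to 31.25 mL → factor = 31.25 mL/v
Step 4: 8-fold → factor 8
Product of known-step factors = 240
Overall factor = 4.00 μg/mL / (1.33 ng/mL) = 3007.5
Step-3 factor = 3007.5 / 240 = 12.531
v = 31.25 mL / 12.531 = 2.49 mL

2.49 mL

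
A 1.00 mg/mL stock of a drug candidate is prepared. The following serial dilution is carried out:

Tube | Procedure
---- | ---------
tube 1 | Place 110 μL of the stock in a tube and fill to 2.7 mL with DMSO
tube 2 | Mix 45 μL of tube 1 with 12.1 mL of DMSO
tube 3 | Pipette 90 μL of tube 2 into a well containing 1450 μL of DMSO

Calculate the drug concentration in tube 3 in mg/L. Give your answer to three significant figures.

Step 1: 110 μL brought to 2.7 mL → factor 2700/110 = 24.545
Step 2: 45 μL + 12.1 mL = 12145 μL total → factor 12145/45 = 269.89
Step 3: 90 μL + 1450 μL = 1540 μL total → factor 1540/90 = 17.111
Dilution factor through tube 3 = 24.545 × 269.89 × 17.111 = 1.1335 × 10^5
[tube 3] = 1.00 mg/mL / 1.1335 × 10^5 = 8.822 × 10^-6 mg/mL = 0.00882 mg/L

0.00882 mg/L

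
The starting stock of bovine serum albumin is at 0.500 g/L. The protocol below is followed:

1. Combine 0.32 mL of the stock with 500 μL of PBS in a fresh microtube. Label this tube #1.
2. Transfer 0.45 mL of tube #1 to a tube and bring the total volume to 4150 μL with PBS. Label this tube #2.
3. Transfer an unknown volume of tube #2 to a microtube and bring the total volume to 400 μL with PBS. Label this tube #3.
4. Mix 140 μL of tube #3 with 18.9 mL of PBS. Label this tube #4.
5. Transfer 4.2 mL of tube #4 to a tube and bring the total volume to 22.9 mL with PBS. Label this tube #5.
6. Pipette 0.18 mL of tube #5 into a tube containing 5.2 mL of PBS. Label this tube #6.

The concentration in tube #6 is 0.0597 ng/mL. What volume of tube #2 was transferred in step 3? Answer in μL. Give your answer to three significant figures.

25.0 μL

Step 1: 0.32 mL + 500 μL = 0.82 mL total → factor 0.82/0.32 = 2.5625
Step 2: 0.45 mL brought to 4150 μL → factor 4.15/0.45 = 9.2222
Step 3: v brought to 400 μL → factor = 400 μL/v
Step 4: 140 μL + 18.9 mL = 19040 μL total → factor 19040/140 = 136
Step 5: 4.2 mL brought to 22.9 mL → factor 22.9/4.2 = 5.4524
Step 6: 0.18 mL + 5.2 mL = 5.38 mL total → factor 5.38/0.18 = 29.889
Product of known-step factors = 5.2376 × 10^5
Overall factor = 0.500 g/L / (0.0597 ng/mL) = 8.3752 × 10^6
Step-3 factor = 8.3752 × 10^6 / 5.2376 × 10^5 = 15.99
v = 400 μL / 15.99 = 25.0 μL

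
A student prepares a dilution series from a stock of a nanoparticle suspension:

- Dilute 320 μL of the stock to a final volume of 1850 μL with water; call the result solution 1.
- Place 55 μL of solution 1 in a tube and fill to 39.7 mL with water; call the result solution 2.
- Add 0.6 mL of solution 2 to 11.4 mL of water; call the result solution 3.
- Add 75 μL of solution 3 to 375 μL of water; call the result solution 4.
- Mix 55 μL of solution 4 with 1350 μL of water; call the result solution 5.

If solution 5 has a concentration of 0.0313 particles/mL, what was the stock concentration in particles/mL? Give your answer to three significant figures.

4.00 × 10^5 particles/mL

Step 1: 320 μL brought to 1850 μL → factor 1850/320 = 5.7812
Step 2: 55 μL brought to 39.7 mL → factor 39700/55 = 721.82
Step 3: 0.6 mL + 11.4 mL = 12 mL total → factor 12/0.6 = 20
Step 4: 75 μL + 375 μL = 450 μL total → factor 450/75 = 6
Step 5: 55 μL + 1350 μL = 1405 μL total → factor 1405/55 = 25.545
Overall dilution factor = 5.7812 × 721.82 × 20 × 6 × 25.545 = 1.2792 × 10^7
Stock = 0.0313 particles/mL × 1.2792 × 10^7 = 4.00 × 10^5 particles/mL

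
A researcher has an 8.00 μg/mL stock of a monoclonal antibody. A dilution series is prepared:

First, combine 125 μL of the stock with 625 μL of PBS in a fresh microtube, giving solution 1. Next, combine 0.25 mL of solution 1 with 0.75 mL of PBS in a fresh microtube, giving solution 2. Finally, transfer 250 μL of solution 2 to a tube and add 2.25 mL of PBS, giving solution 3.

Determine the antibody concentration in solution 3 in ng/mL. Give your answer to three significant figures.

33.3 ng/mL

Step 1: 125 μL + 625 μL = 750 μL total → factor 750/125 = 6
Step 2: 0.25 mL + 0.75 mL = 1 mL total → factor 1/0.25 = 4
Step 3: 250 μL + 2.25 mL = 2500 μL total → factor 2500/250 = 10
Overall dilution factor = 6 × 4 × 10 = 240
Final = 8.00 μg/mL / 240 = 0.03333 μg/mL = 33.3 ng/mL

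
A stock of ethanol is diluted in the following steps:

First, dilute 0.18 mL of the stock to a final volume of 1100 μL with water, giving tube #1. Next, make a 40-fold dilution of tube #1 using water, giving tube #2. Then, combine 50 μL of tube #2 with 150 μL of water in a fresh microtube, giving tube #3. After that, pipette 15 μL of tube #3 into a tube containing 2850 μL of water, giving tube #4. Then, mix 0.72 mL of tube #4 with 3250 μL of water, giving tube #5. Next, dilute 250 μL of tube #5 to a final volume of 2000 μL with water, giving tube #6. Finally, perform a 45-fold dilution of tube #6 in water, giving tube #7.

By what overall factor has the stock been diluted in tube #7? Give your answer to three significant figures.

3.71 × 10^8

Step 1: 0.18 mL brought to 1100 μL → factor 1.1/0.18 = 6.1111
Step 2: 40-fold → factor 40
Step 3: 50 μL + 150 μL = 200 μL total → factor 200/50 = 4
Step 4: 15 μL + 2850 μL = 2865 μL total → factor 2865/15 = 191
Step 5: 0.72 mL + 3250 μL = 3.97 mL total → factor 3.97/0.72 = 5.5139
Step 6: 250 μL brought to 2000 μL → factor 2000/250 = 8
Step 7: 45-fold → factor 45
Overall dilution factor = 6.1111 × 40 × 4 × 191 × 5.5139 × 8 × 45 = 3.7071 × 10^8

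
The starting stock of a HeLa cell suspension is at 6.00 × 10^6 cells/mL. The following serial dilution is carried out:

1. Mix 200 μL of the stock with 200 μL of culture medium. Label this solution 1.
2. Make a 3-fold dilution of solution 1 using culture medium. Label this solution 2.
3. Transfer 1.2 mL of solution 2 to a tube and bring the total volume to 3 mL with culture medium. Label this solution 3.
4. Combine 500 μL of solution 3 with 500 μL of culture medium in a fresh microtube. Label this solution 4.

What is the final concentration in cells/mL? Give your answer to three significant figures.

Step 1: 200 μL + 200 μL = 400 μL total → factor 400/200 = 2
Step 2: 3-fold → factor 3
Step 3: 1.2 mL brought to 3 mL → factor 3/1.2 = 2.5
Step 4: 500 μL + 500 μL = 1000 μL total → factor 1000/500 = 2
Overall dilution factor = 2 × 3 × 2.5 × 2 = 30
Final = 6.00 × 10^6 cells/mL / 30 = 2.00 × 10^5 cells/mL

2.00 × 10^5 cells/mL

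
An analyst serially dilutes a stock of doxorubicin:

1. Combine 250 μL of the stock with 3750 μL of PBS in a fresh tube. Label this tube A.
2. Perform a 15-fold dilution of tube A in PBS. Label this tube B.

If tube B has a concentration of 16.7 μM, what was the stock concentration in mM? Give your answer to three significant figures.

4.01 mM

Step 1: 250 μL + 3750 μL = 4000 μL total → factor 4000/250 = 16
Step 2: 15-fold → factor 15
Overall dilution factor = 16 × 15 = 240
Stock = 16.7 μM × 240 = 4008 μM = 4.01 mM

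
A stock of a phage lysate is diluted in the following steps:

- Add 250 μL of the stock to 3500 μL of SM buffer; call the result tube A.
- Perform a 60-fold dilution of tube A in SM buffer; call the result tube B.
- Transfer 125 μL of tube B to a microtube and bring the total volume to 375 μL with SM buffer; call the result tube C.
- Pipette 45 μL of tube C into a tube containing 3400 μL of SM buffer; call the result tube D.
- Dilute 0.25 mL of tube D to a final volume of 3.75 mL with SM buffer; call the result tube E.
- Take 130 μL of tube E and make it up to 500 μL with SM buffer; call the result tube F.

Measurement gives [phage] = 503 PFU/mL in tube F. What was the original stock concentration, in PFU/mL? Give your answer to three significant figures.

6.00 × 10^9 PFU/mL

Step 1: 250 μL + 3500 μL = 3750 μL total → factor 3750/250 = 15
Step 2: 60-fold → factor 60
Step 3: 125 μL brought to 375 μL → factor 375/125 = 3
Step 4: 45 μL + 3400 μL = 3445 μL total → factor 3445/45 = 76.556
Step 5: 0.25 mL brought to 3.75 mL → factor 3.75/0.25 = 15
Step 6: 130 μL brought to 500 μL → factor 500/130 = 3.8462
Overall dilution factor = 15 × 60 × 3 × 76.556 × 15 × 3.8462 = 1.1925 × 10^7
Stock = 503 PFU/mL × 1.1925 × 10^7 = 6.00 × 10^9 PFU/mL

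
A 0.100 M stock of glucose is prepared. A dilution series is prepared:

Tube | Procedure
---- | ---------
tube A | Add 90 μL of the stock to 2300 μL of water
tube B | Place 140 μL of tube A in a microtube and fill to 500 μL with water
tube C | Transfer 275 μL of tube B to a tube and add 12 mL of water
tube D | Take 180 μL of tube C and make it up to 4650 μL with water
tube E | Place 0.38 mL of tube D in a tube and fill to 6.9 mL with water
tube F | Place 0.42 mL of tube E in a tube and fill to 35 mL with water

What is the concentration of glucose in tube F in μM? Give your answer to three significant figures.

0.000604 μM

Step 1: 90 μL + 2300 μL = 2390 μL total → factor 2390/90 = 26.556
Step 2: 140 μL brought to 500 μL → factor 500/140 = 3.5714
Step 3: 275 μL + 12 mL = 12275 μL total → factor 12275/275 = 44.636
Step 4: 180 μL brought to 4650 μL → factor 4650/180 = 25.833
Step 5: 0.38 mL brought to 6.9 mL → factor 6.9/0.38 = 18.158
Step 6: 0.42 mL brought to 35 mL → factor 35/0.42 = 83.333
Overall dilution factor = 26.556 × 3.5714 × 44.636 × 25.833 × 18.158 × 83.333 = 1.6548 × 10^8
Final = 0.100 M / 1.6548 × 10^8 = 6.043 × 10^-10 M = 0.000604 μM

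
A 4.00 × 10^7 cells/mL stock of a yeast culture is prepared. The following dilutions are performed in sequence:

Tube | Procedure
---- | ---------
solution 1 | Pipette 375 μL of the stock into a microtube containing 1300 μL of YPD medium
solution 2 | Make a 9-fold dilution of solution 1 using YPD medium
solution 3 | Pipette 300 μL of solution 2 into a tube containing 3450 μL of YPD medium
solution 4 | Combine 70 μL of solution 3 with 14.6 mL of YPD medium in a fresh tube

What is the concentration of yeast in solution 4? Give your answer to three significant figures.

380 cells/mL

Step 1: 375 μL + 1300 μL = 1675 μL total → factor 1675/375 = 4.4667
Step 2: 9-fold → factor 9
Step 3: 300 μL + 3450 μL = 3750 μL total → factor 3750/300 = 12.5
Step 4: 70 μL + 14.6 mL = 14670 μL total → factor 14670/70 = 209.57
Overall dilution factor = 4.4667 × 9 × 12.5 × 209.57 = 1.0531 × 10^5
Final = 4.00 × 10^7 cells/mL / 1.0531 × 10^5 = 380 cells/mL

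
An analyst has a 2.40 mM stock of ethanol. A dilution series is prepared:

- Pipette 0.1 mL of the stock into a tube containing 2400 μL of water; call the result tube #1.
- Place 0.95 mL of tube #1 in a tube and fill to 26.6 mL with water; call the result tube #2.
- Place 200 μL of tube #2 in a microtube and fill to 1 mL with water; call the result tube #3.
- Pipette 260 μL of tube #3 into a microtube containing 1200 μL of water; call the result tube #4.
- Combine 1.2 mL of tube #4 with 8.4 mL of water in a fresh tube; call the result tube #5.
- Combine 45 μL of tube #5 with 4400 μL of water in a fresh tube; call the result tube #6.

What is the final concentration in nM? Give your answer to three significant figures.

Step 1: 0.1 mL + 2400 μL = 2.5 mL total → factor 2.5/0.1 = 25
Step 2: 0.95 mL brought to 26.6 mL → factor 26.6/0.95 = 28
Step 3: 200 μL brought to 1 mL → factor 1000/200 = 5
Step 4: 260 μL + 1200 μL = 1460 μL total → factor 1460/260 = 5.6154
Step 5: 1.2 mL + 8.4 mL = 9.6 mL total → factor 9.6/1.2 = 8
Step 6: 45 μL + 4400 μL = 4445 μL total → factor 4445/45 = 98.778
Overall dilution factor = 25 × 28 × 5 × 5.6154 × 8 × 98.778 = 1.5531 × 10^7
Final = 2.40 mM / 1.5531 × 10^7 = 1.545 × 10^-7 mM = 0.155 nM

0.155 nM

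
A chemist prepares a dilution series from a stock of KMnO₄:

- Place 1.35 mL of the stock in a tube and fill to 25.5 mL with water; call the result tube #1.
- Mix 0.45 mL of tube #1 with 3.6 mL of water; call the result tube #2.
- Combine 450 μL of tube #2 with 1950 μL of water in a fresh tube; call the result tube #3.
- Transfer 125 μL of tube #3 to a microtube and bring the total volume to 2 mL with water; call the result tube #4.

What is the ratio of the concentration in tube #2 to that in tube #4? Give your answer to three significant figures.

85.3

Step 1: 1.35 mL brought to 25.5 mL → factor 25.5/1.35 = 18.889
Step 2: 0.45 mL + 3.6 mL = 4.05 mL total → factor 4.05/0.45 = 9
Step 3: 450 μL + 1950 μL = 2400 μL total → factor 2400/450 = 5.3333
Step 4: 125 μL brought to 2 mL → factor 2000/125 = 16
Dilution factor to tube #2 = 170; to tube #4 = 14507
[tube #2]/[tube #4] = (factor to tube #4)/(factor to tube #2) = 14507/170 = 85.3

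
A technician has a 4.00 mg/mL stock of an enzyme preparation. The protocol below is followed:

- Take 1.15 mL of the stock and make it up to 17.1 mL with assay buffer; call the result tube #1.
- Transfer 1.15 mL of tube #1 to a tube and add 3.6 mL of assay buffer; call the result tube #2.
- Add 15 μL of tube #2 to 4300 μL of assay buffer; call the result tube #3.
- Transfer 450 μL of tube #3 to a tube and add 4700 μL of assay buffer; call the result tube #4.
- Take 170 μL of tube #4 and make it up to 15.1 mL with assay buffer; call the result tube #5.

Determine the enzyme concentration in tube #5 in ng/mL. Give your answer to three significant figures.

0.223 ng/mL

Step 1: 1.15 mL brought to 17.1 mL → factor 17.1/1.15 = 14.87
Step 2: 1.15 mL + 3.6 mL = 4.75 mL total → factor 4.75/1.15 = 4.1304
Step 3: 15 μL + 4300 μL = 4315 μL total → factor 4315/15 = 287.67
Step 4: 450 μL + 4700 μL = 5150 μL total → factor 5150/450 = 11.444
Step 5: 170 μL brought to 15.1 mL → factor 15100/170 = 88.824
Overall dilution factor = 14.87 × 4.1304 × 287.67 × 11.444 × 88.824 = 1.796 × 10^7
Final = 4.00 mg/mL / 1.796 × 10^7 = 2.227 × 10^-7 mg/mL = 0.223 ng/mL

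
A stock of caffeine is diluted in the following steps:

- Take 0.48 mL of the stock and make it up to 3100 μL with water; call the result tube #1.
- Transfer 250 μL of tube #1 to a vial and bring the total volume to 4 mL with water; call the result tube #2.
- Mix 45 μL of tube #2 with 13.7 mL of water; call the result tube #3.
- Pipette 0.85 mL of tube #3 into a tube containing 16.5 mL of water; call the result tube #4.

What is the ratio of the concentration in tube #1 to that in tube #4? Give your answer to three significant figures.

Step 1: 0.48 mL brought to 3100 μL → factor 3.1/0.48 = 6.4583
Step 2: 250 μL brought to 4 mL → factor 4000/250 = 16
Step 3: 45 μL + 13.7 mL = 13745 μL total → factor 13745/45 = 305.44
Step 4: 0.85 mL + 16.5 mL = 17.35 mL total → factor 17.35/0.85 = 20.412
Dilution factor to tube #1 = 6.4583; to tube #4 = 6.4425 × 10^5
[tube #1]/[tube #4] = (factor to tube #4)/(factor to tube #1) = 6.4425 × 10^5/6.4583 = 9.98 × 10^4

9.98 × 10^4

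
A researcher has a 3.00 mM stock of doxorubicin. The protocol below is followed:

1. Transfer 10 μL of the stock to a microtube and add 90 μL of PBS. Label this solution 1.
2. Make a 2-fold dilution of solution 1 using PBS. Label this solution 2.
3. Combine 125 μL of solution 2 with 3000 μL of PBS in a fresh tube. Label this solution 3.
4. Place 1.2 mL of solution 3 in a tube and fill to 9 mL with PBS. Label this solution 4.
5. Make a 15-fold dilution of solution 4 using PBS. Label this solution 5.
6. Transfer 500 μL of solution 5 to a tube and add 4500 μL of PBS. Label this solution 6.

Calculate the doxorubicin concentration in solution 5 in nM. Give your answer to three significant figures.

Step 1: 10 μL + 90 μL = 100 μL total → factor 100/10 = 10
Step 2: 2-fold → factor 2
Step 3: 125 μL + 3000 μL = 3125 μL total → factor 3125/125 = 25
Step 4: 1.2 mL brought to 9 mL → factor 9/1.2 = 7.5
Step 5: 15-fold → factor 15
Dilution factor through solution 5 = 10 × 2 × 25 × 7.5 × 15 = 56250
[solution 5] = 3.00 mM / 56250 = 5.333 × 10^-5 mM = 53.3 nM

53.3 nM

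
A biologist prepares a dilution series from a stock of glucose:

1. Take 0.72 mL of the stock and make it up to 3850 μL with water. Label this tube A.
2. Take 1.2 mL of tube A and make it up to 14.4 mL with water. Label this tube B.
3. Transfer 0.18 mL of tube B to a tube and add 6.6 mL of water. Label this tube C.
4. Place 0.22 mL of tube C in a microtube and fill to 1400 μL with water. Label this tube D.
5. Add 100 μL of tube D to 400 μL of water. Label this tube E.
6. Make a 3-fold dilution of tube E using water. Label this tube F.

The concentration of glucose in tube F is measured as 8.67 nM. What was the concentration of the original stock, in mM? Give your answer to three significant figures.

2.00 mM

Step 1: 0.72 mL brought to 3850 μL → factor 3.85/0.72 = 5.3472
Step 2: 1.2 mL brought to 14.4 mL → factor 14.4/1.2 = 12
Step 3: 0.18 mL + 6.6 mL = 6.78 mL total → factor 6.78/0.18 = 37.667
Step 4: 0.22 mL brought to 1400 μL → factor 1.4/0.22 = 6.3636
Step 5: 100 μL + 400 μL = 500 μL total → factor 500/100 = 5
Step 6: 3-fold → factor 3
Overall dilution factor = 5.3472 × 12 × 37.667 × 6.3636 × 5 × 3 = 2.3071 × 10^5
Stock = 8.67 nM × 2.3071 × 10^5 = 2.000 × 10^6 nM = 2.00 mM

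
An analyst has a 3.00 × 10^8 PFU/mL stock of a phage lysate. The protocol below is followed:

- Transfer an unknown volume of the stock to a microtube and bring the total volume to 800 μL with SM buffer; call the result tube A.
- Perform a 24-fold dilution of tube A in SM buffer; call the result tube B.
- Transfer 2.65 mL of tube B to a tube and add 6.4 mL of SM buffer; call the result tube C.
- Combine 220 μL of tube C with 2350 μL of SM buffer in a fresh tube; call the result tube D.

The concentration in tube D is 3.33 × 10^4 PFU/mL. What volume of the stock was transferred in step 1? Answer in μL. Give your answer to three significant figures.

85.0 μL

Step 1: v brought to 800 μL → factor = 800 μL/v
Step 2: 24-fold → factor 24
Step 3: 2.65 mL + 6.4 mL = 9.05 mL total → factor 9.05/2.65 = 3.4151
Step 4: 220 μL + 2350 μL = 2570 μL total → factor 2570/220 = 11.682
Product of known-step factors = 957.47
Overall factor = 3.00 × 10^8 PFU/mL / (3.33 × 10^4 PFU/mL) = 9009
Step-1 factor = 9009 / 957.47 = 9.4092
v = 800 μL / 9.4092 = 85.0 μL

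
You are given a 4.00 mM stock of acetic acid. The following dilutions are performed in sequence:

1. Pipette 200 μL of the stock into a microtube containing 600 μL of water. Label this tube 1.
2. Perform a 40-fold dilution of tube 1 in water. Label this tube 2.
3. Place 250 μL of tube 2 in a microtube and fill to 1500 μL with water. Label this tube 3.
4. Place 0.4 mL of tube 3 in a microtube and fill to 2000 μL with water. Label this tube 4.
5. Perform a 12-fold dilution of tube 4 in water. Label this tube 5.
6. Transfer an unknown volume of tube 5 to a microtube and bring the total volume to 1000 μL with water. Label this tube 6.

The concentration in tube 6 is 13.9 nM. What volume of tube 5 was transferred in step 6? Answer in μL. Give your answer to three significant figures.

200 μL

Step 1: 200 μL + 600 μL = 800 μL total → factor 800/200 = 4
Step 2: 40-fold → factor 40
Step 3: 250 μL brought to 1500 μL → factor 1500/250 = 6
Step 4: 0.4 mL brought to 2000 μL → factor 2/0.4 = 5
Step 5: 12-fold → factor 12
Step 6: v brought to 1000 μL → factor = 1000 μL/v
Product of known-step factors = 57600
Overall factor = 4.00 mM / (13.9 nM) = 2.8777 × 10^5
Step-6 factor = 2.8777 × 10^5 / 57600 = 4.996
v = 1000 μL / 4.996 = 200 μL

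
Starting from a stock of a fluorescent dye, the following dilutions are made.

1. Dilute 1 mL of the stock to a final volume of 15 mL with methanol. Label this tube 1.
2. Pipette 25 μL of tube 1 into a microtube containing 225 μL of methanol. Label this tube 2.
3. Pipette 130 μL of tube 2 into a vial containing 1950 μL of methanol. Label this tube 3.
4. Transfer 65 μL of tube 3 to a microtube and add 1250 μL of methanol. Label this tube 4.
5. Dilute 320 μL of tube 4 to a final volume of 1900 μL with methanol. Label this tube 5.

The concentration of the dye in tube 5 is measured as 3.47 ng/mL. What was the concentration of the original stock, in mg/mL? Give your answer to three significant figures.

1.00 mg/mL

Step 1: 1 mL brought to 15 mL → factor 15/1 = 15
Step 2: 25 μL + 225 μL = 250 μL total → factor 250/25 = 10
Step 3: 130 μL + 1950 μL = 2080 μL total → factor 2080/130 = 16
Step 4: 65 μL + 1250 μL = 1315 μL total → factor 1315/65 = 20.231
Step 5: 320 μL brought to 1900 μL → factor 1900/320 = 5.9375
Overall dilution factor = 15 × 10 × 16 × 20.231 × 5.9375 = 2.8829 × 10^5
Stock = 3.47 ng/mL × 2.8829 × 10^5 = 1.000 × 10^6 ng/mL = 1.00 mg/mL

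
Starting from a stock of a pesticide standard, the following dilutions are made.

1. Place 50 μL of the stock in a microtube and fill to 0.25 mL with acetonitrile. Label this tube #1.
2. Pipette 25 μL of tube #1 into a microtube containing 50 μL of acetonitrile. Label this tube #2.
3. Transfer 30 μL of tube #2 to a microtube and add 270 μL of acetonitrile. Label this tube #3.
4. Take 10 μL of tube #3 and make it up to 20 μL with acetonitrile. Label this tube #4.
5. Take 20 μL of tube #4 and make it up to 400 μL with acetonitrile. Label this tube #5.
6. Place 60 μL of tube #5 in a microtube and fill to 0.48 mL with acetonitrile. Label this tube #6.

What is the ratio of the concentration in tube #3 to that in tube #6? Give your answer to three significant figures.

Step 1: 50 μL brought to 0.25 mL → factor 250/50 = 5
Step 2: 25 μL + 50 μL = 75 μL total → factor 75/25 = 3
Step 3: 30 μL + 270 μL = 300 μL total → factor 300/30 = 10
Step 4: 10 μL brought to 20 μL → factor 20/10 = 2
Step 5: 20 μL brought to 400 μL → factor 400/20 = 20
Step 6: 60 μL brought to 0.48 mL → factor 480/60 = 8
Dilution factor to tube #3 = 150; to tube #6 = 48000
[tube #3]/[tube #6] = (factor to tube #6)/(factor to tube #3) = 48000/150 = 320

320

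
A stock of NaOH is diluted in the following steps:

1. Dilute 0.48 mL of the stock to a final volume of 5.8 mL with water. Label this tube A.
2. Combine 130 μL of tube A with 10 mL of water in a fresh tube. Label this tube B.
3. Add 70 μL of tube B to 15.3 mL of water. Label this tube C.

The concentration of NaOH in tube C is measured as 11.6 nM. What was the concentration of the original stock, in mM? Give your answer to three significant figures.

Step 1: 0.48 mL brought to 5.8 mL → factor 5.8/0.48 = 12.083
Step 2: 130 μL + 10 mL = 10130 μL total → factor 10130/130 = 77.923
Step 3: 70 μL + 15.3 mL = 15370 μL total → factor 15370/70 = 219.57
Overall dilution factor = 12.083 × 77.923 × 219.57 = 2.0674 × 10^5
Stock = 11.6 nM × 2.0674 × 10^5 = 2.398 × 10^6 nM = 2.40 mM

2.40 mM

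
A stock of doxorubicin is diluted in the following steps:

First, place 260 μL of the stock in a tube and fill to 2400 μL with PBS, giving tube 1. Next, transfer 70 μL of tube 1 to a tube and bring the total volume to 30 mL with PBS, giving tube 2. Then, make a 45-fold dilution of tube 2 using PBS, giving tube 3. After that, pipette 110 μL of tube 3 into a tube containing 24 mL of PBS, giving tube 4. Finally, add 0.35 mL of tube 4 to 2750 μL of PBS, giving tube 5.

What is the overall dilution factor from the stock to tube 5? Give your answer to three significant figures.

Step 1: 260 μL brought to 2400 μL → factor 2400/260 = 9.2308
Step 2: 70 μL brought to 30 mL → factor 30000/70 = 428.57
Step 3: 45-fold → factor 45
Step 4: 110 μL + 24 mL = 24110 μL total → factor 24110/110 = 219.18
Step 5: 0.35 mL + 2750 μL = 3.1 mL total → factor 3.1/0.35 = 8.8571
Overall dilution factor = 9.2308 × 428.57 × 45 × 219.18 × 8.8571 = 3.456 × 10^8

3.46 × 10^8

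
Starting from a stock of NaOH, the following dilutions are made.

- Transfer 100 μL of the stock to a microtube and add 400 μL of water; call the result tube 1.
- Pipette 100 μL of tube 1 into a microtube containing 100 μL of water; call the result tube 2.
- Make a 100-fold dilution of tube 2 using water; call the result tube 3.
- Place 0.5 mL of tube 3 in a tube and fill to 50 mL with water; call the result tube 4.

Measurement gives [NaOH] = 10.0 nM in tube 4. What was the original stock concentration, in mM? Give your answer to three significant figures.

1.00 mM

Step 1: 100 μL + 400 μL = 500 μL total → factor 500/100 = 5
Step 2: 100 μL + 100 μL = 200 μL total → factor 200/100 = 2
Step 3: 100-fold → factor 100
Step 4: 0.5 mL brought to 50 mL → factor 50/0.5 = 100
Overall dilution factor = 5 × 2 × 100 × 100 = 1 × 10^5
Stock = 10.0 nM × 1 × 10^5 = 1.000 × 10^6 nM = 1.00 mM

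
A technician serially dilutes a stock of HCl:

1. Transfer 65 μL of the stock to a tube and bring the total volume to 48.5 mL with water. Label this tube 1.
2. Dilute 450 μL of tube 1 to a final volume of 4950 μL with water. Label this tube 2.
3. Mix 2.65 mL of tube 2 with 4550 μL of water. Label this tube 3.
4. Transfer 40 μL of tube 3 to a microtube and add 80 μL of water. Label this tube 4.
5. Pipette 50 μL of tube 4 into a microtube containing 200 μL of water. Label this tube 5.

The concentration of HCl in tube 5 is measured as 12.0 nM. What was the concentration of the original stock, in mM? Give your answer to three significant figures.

Step 1: 65 μL brought to 48.5 mL → factor 48500/65 = 746.15
Step 2: 450 μL brought to 4950 μL → factor 4950/450 = 11
Step 3: 2.65 mL + 4550 μL = 7.2 mL total → factor 7.2/2.65 = 2.717
Step 4: 40 μL + 80 μL = 120 μL total → factor 120/40 = 3
Step 5: 50 μL + 200 μL = 250 μL total → factor 250/50 = 5
Overall dilution factor = 746.15 × 11 × 2.717 × 3 × 5 = 3.345 × 10^5
Stock = 12.0 nM × 3.345 × 10^5 = 4.014 × 10^6 nM = 4.01 mM

4.01 mM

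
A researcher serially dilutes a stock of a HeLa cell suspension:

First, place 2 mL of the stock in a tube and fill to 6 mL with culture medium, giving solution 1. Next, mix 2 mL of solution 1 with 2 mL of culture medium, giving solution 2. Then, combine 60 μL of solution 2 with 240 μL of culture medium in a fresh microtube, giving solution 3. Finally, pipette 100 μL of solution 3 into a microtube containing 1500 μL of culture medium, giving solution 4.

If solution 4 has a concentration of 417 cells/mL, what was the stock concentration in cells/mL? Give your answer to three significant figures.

2.00 × 10^5 cells/mL

Step 1: 2 mL brought to 6 mL → factor 6/2 = 3
Step 2: 2 mL + 2 mL = 4 mL total → factor 4/2 = 2
Step 3: 60 μL + 240 μL = 300 μL total → factor 300/60 = 5
Step 4: 100 μL + 1500 μL = 1600 μL total → factor 1600/100 = 16
Overall dilution factor = 3 × 2 × 5 × 16 = 480
Stock = 417 cells/mL × 480 = 2.00 × 10^5 cells/mL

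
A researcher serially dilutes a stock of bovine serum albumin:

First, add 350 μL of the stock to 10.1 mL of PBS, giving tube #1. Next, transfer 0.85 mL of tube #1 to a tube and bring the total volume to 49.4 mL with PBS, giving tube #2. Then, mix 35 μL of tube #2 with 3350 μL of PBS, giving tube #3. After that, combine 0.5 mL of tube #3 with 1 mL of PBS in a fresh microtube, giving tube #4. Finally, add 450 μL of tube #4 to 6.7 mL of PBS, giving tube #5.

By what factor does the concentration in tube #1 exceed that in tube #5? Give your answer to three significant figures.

2.68 × 10^5

Step 1: 350 μL + 10.1 mL = 10450 μL total → factor 10450/350 = 29.857
Step 2: 0.85 mL brought to 49.4 mL → factor 49.4/0.85 = 58.118
Step 3: 35 μL + 3350 μL = 3385 μL total → factor 3385/35 = 96.714
Step 4: 0.5 mL + 1 mL = 1.5 mL total → factor 1.5/0.5 = 3
Step 5: 450 μL + 6.7 mL = 7150 μL total → factor 7150/450 = 15.889
Dilution factor to tube #1 = 29.857; to tube #5 = 7.9995 × 10^6
[tube #1]/[tube #5] = (factor to tube #5)/(factor to tube #1) = 7.9995 × 10^6/29.857 = 2.68 × 10^5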